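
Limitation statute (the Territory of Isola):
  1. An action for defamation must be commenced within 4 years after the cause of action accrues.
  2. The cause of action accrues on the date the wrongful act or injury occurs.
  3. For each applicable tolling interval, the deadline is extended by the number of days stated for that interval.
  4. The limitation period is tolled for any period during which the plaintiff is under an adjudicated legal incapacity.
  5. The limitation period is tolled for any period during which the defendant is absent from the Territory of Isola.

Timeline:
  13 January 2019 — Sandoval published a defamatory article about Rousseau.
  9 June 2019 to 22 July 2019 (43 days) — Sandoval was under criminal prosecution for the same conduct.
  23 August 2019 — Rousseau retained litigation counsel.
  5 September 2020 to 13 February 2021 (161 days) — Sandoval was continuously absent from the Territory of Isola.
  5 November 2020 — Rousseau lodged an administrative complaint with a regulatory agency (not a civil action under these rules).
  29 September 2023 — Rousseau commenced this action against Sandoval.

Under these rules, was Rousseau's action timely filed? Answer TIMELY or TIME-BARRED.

TIME-BARRED

The limitation period began to run on 13 January 2019.
4 years from 13 January 2019 is 13 January 2023.
Because the defendant's absence from the jurisdiction ran from 5 September 2020 to 13 February 2021, the deadline is extended by 161 days to 23 June 2023.
The pending criminal prosecution from 9 June 2019 to 22 July 2019 does not toll the period, because no stated rule makes a criminal prosecution a tolling event.
None of the other events listed affects the running of the period under the stated rules.
Filing on 29 September 2023 missed the 23 June 2023 deadline — the action is time-barred.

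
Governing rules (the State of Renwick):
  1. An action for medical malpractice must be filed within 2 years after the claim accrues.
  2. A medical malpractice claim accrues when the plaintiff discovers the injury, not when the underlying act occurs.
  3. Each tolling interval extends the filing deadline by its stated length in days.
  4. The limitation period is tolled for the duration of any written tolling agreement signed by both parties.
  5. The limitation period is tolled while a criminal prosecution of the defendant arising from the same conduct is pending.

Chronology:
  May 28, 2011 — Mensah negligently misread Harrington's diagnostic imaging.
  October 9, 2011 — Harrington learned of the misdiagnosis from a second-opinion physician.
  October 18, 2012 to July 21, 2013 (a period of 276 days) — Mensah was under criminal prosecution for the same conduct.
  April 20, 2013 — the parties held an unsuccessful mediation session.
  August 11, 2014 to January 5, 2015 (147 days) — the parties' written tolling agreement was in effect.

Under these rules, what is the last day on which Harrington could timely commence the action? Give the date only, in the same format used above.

July 12, 2014

Accrual is tied to discovery, so the period began on October 9, 2011 rather than on May 28, 2011 when the act occurred.
2 years from October 9, 2011 is October 9, 2013.
The period was tolled for 276 days by the pending criminal prosecution (October 18, 2012 to July 21, 2013), pushing the deadline to July 12, 2014.
By the time the written tolling agreement began on August 11, 2014, the limitation period had already expired on July 12, 2014; that interval cannot revive it.
The other events in the timeline have no effect on the limitation period under the stated rules.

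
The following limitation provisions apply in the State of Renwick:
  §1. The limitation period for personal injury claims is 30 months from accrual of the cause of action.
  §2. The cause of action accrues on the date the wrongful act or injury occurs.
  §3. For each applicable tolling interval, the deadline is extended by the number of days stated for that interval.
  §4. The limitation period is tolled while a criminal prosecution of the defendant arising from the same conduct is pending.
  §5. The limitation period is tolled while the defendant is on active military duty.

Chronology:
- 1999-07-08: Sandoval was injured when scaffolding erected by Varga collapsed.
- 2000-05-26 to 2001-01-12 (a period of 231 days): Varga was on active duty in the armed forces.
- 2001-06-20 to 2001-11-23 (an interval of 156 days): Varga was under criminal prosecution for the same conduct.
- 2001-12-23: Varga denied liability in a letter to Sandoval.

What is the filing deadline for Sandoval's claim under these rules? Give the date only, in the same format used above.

The claim accrued on 1999-07-08, when the wrongful act occurred.
30 months from 1999-07-08 is 2002-01-08.
The defendant's active military service from 2000-05-26 to 2001-01-12 tolled the period for 231 days, extending the deadline to 2002-08-27.
Because the pending criminal prosecution ran from 2001-06-20 to 2001-11-23, the deadline is extended by 156 days to 2003-01-30.
The other events in the timeline have no effect on the limitation period under the stated rules.

2003-01-30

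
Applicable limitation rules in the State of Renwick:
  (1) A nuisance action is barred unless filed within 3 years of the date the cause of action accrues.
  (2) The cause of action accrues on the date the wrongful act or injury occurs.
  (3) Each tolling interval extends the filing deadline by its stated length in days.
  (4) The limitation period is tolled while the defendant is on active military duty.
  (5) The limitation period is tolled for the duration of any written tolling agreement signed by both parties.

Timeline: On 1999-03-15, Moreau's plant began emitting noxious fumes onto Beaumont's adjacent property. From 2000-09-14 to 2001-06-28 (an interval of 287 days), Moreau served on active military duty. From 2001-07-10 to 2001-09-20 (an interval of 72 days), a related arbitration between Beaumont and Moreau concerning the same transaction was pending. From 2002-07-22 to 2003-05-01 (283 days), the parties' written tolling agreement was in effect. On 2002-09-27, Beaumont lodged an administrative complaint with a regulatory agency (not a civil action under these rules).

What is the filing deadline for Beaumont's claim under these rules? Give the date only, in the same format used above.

The limitation period began to run on 1999-03-15.
3 years from 1999-03-15 is 2002-03-15.
Because the defendant's active military service ran from 2000-09-14 to 2001-06-28, the deadline is extended by 287 days to 2002-12-27.
The written tolling agreement from 2002-07-22 to 2003-05-01 tolled the period for 283 days, extending the deadline to 2003-10-06.
The pending related arbitration from 2001-07-10 to 2001-09-20 does not toll the period, because no stated rule makes a pending arbitration a tolling event.
The other events in the timeline have no effect on the limitation period under the stated rules.

2003-10-06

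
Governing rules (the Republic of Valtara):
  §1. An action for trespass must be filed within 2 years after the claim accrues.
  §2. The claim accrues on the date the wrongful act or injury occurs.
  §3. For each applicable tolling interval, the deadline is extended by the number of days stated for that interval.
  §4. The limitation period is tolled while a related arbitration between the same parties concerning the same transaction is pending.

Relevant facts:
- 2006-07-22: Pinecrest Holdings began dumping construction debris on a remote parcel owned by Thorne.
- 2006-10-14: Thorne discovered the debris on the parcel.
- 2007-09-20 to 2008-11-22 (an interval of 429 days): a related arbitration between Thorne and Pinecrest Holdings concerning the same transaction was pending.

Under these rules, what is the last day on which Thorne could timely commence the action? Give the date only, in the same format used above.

2009-09-24

Because the rule ties accrual to occurrence, the claim accrued on 2006-07-22, not on the 2006-10-14 discovery date.
2 years from 2006-07-22 is 2008-07-22.
The pending related arbitration from 2007-09-20 to 2008-11-22 tolled the period for 429 days, extending the deadline to 2009-09-24.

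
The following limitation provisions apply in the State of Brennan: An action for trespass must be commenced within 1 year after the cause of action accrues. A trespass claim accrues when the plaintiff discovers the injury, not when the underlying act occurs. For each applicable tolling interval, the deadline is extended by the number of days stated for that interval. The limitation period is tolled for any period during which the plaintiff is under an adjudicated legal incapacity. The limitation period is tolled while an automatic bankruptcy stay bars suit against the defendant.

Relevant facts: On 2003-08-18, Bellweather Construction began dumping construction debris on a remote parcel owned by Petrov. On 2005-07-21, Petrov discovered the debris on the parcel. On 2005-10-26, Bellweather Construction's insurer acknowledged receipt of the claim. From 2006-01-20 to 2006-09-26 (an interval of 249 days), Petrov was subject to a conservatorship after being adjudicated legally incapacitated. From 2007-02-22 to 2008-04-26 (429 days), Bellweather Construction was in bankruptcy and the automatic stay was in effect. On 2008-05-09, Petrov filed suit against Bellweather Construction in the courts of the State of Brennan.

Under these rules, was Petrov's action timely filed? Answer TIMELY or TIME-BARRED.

TIMELY

The claim did not accrue until Petrov discovered the injury on 2005-07-21; the 2003-08-18 act date does not start the clock under the stated rule.
Adding the 1 year base period to 2005-07-21 gives a deadline of 2006-07-21, before any tolling.
Because the plaintiff's legal incapacity ran from 2006-01-20 to 2006-09-26, the deadline is extended by 249 days to 2007-03-27.
Because the automatic bankruptcy stay ran from 2007-02-22 to 2008-04-26, the deadline is extended by 429 days to 2008-05-29.
None of the other events listed affects the running of the period under the stated rules.
Petrov filed on 2008-05-09, before the 2008-05-29 deadline, so the action is timely.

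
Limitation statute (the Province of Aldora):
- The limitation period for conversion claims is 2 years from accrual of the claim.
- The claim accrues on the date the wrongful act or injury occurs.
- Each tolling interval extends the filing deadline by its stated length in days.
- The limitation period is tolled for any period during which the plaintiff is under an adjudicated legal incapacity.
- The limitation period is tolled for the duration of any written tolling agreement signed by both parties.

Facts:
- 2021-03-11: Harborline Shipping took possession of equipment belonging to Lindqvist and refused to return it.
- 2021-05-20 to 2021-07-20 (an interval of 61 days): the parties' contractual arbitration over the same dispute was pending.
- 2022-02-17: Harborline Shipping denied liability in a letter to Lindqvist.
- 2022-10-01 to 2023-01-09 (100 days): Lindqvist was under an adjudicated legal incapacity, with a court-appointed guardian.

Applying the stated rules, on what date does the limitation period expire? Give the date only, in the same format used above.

The limitation period began to run on 2021-03-11.
The untolled deadline — 2 years after 2021-03-11 — is 2023-03-11.
Because the plaintiff's legal incapacity ran from 2022-10-01 to 2023-01-09, the deadline is extended by 100 days to 2023-06-19.
The pending related arbitration from 2021-05-20 to 2021-07-20 does not toll the period, because no stated rule makes a pending arbitration a tolling event.
The other events in the timeline have no effect on the limitation period under the stated rules.

2023-06-19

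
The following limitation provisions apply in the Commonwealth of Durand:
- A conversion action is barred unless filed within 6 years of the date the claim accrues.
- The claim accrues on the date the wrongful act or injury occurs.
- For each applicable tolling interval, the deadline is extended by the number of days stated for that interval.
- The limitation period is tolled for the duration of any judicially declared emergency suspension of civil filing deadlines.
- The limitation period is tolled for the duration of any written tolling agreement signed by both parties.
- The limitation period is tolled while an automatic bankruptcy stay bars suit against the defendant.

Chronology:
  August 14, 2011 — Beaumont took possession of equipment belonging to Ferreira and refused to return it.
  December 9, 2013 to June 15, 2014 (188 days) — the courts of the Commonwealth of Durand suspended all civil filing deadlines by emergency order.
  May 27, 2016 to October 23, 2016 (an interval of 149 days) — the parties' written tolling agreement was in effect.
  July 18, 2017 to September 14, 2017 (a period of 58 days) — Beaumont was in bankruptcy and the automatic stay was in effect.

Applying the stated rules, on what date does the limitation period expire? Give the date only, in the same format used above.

September 13, 2018

The claim accrued on August 14, 2011, the date of the act.
The untolled deadline — 6 years after August 14, 2011 — is August 14, 2017.
The period was tolled for 188 days by the emergency suspension of filing deadlines (December 9, 2013 to June 15, 2014), pushing the deadline to February 18, 2018.
Because the written tolling agreement ran from May 27, 2016 to October 23, 2016, the deadline is extended by 149 days to July 17, 2018.
Because the automatic bankruptcy stay ran from July 18, 2017 to September 14, 2017, the deadline is extended by 58 days to September 13, 2018.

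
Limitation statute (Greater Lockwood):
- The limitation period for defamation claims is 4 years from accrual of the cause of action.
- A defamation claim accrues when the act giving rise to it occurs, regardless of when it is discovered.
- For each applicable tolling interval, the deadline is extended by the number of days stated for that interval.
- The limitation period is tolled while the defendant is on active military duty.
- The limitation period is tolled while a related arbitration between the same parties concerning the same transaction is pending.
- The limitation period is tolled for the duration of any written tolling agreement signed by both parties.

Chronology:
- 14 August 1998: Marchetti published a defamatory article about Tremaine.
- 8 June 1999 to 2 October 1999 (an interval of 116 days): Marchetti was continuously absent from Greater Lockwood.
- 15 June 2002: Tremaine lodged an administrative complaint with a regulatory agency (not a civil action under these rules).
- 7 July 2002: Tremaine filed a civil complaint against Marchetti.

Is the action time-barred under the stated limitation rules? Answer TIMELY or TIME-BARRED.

TIMELY

The claim accrued on 14 August 1998, when the wrongful act occurred.
Adding the 4 years base period to 14 August 1998 gives a deadline of 14 August 2002, before any tolling.
No stated provision tolls the period for the defendant's absence, so the interval from 8 June 1999 to 2 October 1999 has no effect on the deadline.
Nothing else in the chronology tolls or restarts the period.
The 7 July 2002 filing precedes the 14 August 2002 deadline; the claim is timely.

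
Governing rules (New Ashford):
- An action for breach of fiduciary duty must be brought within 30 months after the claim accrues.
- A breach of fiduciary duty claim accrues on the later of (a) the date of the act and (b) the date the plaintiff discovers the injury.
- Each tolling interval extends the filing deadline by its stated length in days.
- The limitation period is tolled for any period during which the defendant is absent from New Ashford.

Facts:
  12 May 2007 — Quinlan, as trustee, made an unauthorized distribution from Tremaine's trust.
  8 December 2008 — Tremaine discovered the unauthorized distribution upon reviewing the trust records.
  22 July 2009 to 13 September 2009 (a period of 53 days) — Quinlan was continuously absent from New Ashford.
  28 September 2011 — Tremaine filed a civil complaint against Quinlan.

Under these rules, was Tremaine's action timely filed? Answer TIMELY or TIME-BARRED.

Taking the later of the act (12 May 2007) and discovery (8 December 2008), the claim accrued on 8 December 2008.
30 months from 8 December 2008 is 8 June 2011.
The period was tolled for 53 days by the defendant's absence from the jurisdiction (22 July 2009 to 13 September 2009), pushing the deadline to 31 July 2011.
The 28 September 2011 filing falls after the 31 July 2011 deadline; the claim is time-barred.

TIME-BARRED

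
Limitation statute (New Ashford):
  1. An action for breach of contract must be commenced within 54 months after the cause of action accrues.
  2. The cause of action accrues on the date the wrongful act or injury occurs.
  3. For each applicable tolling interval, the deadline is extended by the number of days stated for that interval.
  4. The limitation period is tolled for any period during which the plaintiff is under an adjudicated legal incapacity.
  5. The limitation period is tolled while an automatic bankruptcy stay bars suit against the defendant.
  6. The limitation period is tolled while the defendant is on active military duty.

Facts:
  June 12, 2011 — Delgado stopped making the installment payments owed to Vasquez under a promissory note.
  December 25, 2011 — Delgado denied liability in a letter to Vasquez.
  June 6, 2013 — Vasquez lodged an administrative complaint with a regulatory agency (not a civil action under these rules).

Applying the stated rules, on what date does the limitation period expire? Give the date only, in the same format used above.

The cause of action accrued on June 12, 2011, the date of the act.
54 months from June 12, 2011 is December 12, 2015.
Nothing else in the chronology tolls or restarts the period.

December 12, 2015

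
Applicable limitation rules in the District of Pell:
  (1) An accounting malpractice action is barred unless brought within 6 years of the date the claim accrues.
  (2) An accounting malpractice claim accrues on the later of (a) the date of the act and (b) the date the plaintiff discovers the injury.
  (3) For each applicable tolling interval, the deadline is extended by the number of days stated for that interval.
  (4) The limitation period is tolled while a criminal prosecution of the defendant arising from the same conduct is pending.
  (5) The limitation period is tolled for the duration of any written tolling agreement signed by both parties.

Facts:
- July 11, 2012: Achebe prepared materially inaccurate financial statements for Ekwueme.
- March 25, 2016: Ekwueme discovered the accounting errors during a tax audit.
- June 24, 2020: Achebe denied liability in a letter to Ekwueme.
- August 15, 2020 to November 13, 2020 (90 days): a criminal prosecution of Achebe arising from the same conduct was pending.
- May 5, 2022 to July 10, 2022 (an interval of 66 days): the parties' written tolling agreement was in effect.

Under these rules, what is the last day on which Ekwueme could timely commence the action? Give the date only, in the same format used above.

August 28, 2022

Taking the later of the act (July 11, 2012) and discovery (March 25, 2016), the claim accrued on March 25, 2016.
The untolled deadline — 6 years after March 25, 2016 — is March 25, 2022.
The period was tolled for 90 days by the pending criminal prosecution (August 15, 2020 to November 13, 2020), pushing the deadline to June 23, 2022.
The written tolling agreement from May 5, 2022 to July 10, 2022 tolled the period for 66 days, extending the deadline to August 28, 2022.
None of the other events listed affects the running of the period under the stated rules.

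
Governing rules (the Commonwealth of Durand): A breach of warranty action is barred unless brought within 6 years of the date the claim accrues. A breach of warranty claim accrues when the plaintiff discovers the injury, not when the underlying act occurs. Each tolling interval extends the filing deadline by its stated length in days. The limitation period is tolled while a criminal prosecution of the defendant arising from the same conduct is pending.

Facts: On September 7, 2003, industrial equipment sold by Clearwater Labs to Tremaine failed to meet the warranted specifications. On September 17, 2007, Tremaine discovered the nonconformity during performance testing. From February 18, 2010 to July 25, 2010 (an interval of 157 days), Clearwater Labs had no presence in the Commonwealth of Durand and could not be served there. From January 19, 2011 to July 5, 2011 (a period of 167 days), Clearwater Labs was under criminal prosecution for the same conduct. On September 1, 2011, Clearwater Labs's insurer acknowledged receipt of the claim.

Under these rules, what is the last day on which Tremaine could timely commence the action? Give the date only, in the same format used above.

March 3, 2014

Accrual is tied to discovery, so the period began on September 17, 2007 rather than on September 7, 2003 when the act occurred.
6 years from September 17, 2007 is September 17, 2013.
The pending criminal prosecution from January 19, 2011 to July 5, 2011 tolled the period for 167 days, extending the deadline to March 3, 2014.
The defendant's absence from the jurisdiction from February 18, 2010 to July 25, 2010 does not toll the period, because no stated rule makes the defendant's absence a tolling event.
Nothing else in the chronology tolls or restarts the period.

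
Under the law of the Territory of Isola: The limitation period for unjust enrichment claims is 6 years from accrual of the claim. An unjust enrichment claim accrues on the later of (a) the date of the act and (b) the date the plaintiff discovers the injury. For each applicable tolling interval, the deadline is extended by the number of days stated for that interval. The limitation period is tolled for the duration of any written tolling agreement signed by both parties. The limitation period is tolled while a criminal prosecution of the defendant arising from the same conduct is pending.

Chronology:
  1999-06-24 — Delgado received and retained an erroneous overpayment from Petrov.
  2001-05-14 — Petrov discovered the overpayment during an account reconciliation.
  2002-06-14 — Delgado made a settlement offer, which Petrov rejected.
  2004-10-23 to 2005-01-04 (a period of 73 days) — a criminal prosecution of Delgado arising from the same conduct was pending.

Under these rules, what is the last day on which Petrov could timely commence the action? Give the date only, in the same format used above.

The claim accrued on 2001-05-14 — the later of the 1999-06-24 act and the 2001-05-14 discovery.
The untolled deadline — 6 years after 2001-05-14 — is 2007-05-14.
The pending criminal prosecution from 2004-10-23 to 2005-01-04 tolled the period for 73 days, extending the deadline to 2007-07-26.
The other events in the timeline have no effect on the limitation period under the stated rules.

2007-07-26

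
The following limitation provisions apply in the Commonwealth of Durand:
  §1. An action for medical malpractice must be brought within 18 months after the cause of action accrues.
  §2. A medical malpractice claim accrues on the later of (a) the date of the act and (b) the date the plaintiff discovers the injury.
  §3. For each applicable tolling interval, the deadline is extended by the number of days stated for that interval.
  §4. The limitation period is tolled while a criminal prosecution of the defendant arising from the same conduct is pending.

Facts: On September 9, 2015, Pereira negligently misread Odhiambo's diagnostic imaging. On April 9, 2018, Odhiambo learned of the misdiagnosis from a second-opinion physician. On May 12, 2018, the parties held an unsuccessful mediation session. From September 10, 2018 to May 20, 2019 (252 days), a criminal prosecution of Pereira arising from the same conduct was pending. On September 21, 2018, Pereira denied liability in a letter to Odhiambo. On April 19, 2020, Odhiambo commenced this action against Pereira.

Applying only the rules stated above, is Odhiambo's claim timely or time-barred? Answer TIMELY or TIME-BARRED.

TIMELY

The claim accrued on April 9, 2018 — the later of the September 9, 2015 act and the April 9, 2018 discovery.
The untolled deadline — 18 months after April 9, 2018 — is October 9, 2019.
The period was tolled for 252 days by the pending criminal prosecution (September 10, 2018 to May 20, 2019), pushing the deadline to June 17, 2020.
None of the other events listed affects the running of the period under the stated rules.
Filing on April 19, 2020 beat the June 17, 2020 deadline — the action is timely.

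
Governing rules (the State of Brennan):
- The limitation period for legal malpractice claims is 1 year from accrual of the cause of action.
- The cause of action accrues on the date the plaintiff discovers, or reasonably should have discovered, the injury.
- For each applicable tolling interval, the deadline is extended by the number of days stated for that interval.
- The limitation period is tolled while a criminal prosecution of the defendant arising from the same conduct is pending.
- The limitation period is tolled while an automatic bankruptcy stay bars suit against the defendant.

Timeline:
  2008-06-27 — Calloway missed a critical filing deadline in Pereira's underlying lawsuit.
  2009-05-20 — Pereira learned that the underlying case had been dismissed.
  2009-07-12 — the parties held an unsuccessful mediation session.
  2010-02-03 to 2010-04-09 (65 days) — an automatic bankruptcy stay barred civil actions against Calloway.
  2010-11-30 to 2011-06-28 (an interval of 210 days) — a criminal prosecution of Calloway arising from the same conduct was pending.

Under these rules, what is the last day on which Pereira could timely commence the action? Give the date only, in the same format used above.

The claim did not accrue until Pereira discovered the injury on 2009-05-20; the 2008-06-27 act date does not start the clock under the stated rule.
Adding the 1 year base period to 2009-05-20 gives a deadline of 2010-05-20, before any tolling.
The automatic bankruptcy stay from 2010-02-03 to 2010-04-09 tolled the period for 65 days, extending the deadline to 2010-07-24.
By the time the pending criminal prosecution began on 2010-11-30, the limitation period had already expired on 2010-07-24; that interval cannot revive it.
Nothing else in the chronology tolls or restarts the period.

2010-07-24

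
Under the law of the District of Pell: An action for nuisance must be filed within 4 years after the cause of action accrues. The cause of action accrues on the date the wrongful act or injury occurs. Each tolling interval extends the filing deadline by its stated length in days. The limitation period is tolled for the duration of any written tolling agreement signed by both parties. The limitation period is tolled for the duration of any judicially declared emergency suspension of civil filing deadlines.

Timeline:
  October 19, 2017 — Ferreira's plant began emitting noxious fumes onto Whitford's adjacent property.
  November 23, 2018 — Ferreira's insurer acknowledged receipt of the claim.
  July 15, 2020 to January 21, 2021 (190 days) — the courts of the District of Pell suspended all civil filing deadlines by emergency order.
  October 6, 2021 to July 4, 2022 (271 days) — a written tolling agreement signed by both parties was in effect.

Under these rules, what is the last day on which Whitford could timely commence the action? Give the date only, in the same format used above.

The claim accrued on October 19, 2017, when the wrongful act occurred.
The untolled deadline — 4 years after October 19, 2017 — is October 19, 2021.
Because the emergency suspension of filing deadlines ran from July 15, 2020 to January 21, 2021, the deadline is extended by 190 days to April 27, 2022.
Because the written tolling agreement ran from October 6, 2021 to July 4, 2022, the deadline is extended by 271 days to January 23, 2023.
Nothing else in the chronology tolls or restarts the period.

January 23, 2023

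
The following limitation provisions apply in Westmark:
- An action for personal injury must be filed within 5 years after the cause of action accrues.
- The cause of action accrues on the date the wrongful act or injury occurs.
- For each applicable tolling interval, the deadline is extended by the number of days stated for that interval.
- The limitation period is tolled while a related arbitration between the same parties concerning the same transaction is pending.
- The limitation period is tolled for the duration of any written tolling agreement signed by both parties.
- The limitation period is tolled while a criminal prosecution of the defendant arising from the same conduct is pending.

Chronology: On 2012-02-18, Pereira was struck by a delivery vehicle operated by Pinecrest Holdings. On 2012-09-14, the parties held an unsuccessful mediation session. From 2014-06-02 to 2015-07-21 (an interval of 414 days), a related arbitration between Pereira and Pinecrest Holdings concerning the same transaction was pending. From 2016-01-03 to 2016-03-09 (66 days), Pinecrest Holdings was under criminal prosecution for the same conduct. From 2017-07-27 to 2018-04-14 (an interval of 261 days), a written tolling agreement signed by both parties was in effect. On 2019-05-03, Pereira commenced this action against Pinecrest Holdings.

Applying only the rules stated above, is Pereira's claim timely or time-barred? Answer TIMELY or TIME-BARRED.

The cause of action accrued on 2012-02-18, the date of the act.
5 years from 2012-02-18 is 2017-02-18.
The pending related arbitration from 2014-06-02 to 2015-07-21 tolled the period for 414 days, extending the deadline to 2018-04-08.
The pending criminal prosecution from 2016-01-03 to 2016-03-09 tolled the period for 66 days, extending the deadline to 2018-06-13.
The period was tolled for 261 days by the written tolling agreement (2017-07-27 to 2018-04-14), pushing the deadline to 2019-03-01.
Nothing else in the chronology tolls or restarts the period.
Filing on 2019-05-03 missed the 2019-03-01 deadline — the action is time-barred.

TIME-BARRED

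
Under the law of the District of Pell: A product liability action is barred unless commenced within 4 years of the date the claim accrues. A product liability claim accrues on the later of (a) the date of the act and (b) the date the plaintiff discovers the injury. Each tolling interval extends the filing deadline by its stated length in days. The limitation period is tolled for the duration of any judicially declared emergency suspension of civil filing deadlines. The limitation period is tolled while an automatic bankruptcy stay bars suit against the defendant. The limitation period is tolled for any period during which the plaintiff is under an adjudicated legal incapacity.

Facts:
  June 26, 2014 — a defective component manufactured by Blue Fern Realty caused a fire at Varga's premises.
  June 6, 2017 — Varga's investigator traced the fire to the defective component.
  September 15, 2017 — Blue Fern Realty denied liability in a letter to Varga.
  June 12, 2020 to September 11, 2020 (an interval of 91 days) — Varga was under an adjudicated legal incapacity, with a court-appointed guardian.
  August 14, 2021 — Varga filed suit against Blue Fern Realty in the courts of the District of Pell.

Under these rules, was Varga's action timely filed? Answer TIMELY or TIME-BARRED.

TIMELY

Taking the later of the act (June 26, 2014) and discovery (June 6, 2017), the claim accrued on June 6, 2017.
4 years from June 6, 2017 is June 6, 2021.
The period was tolled for 91 days by the plaintiff's legal incapacity (June 12, 2020 to September 11, 2020), pushing the deadline to September 5, 2021.
Nothing else in the chronology tolls or restarts the period.
Filing on August 14, 2021 beat the September 5, 2021 deadline — the action is timely.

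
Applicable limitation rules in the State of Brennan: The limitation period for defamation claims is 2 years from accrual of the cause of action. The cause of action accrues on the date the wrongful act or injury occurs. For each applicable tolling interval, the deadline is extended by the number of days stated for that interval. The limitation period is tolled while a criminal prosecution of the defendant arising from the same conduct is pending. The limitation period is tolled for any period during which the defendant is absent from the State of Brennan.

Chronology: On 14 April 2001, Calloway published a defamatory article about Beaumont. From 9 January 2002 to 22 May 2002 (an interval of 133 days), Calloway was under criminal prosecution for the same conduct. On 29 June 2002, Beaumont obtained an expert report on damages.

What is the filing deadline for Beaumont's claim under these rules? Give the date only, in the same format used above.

25 August 2003

The claim accrued on 14 April 2001, when the wrongful act occurred.
2 years from 14 April 2001 is 14 April 2003.
The period was tolled for 133 days by the pending criminal prosecution (9 January 2002 to 22 May 2002), pushing the deadline to 25 August 2003.
Nothing else in the chronology tolls or restarts the period.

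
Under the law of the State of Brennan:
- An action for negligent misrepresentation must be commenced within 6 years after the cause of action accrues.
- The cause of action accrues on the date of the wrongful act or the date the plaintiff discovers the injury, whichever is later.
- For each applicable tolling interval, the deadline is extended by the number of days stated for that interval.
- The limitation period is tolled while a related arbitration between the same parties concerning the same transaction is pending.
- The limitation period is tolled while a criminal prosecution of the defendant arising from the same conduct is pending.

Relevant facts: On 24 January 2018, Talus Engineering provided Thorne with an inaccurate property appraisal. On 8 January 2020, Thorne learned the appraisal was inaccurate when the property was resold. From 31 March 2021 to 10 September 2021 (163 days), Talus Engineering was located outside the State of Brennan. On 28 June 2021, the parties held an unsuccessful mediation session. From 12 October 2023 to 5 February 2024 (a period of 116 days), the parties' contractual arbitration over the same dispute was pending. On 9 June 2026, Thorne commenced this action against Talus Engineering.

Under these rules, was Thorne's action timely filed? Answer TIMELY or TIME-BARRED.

TIME-BARRED

Because discovery on 8 January 2020 post-dates the 24 January 2018 act, accrual under the later-of rule falls on 8 January 2020.
6 years from 8 January 2020 is 8 January 2026.
The pending related arbitration from 12 October 2023 to 5 February 2024 tolled the period for 116 days, extending the deadline to 4 May 2026.
Although the defendant's absence ran from 31 March 2021 to 10 September 2021, the stated rules do not make that a tolling event, so it is disregarded.
The other events in the timeline have no effect on the limitation period under the stated rules.
Filing on 9 June 2026 missed the 4 May 2026 deadline — the action is time-barred.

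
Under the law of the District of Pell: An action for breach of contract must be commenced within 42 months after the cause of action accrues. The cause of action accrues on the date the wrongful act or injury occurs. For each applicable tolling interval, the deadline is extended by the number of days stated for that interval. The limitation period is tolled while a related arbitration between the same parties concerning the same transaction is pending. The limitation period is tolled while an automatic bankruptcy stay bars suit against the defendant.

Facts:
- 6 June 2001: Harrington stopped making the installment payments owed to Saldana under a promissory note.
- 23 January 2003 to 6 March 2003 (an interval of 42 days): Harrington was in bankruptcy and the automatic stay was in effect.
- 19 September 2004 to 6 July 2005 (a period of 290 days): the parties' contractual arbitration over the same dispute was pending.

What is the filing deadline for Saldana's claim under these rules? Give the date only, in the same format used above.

The limitation period began to run on 6 June 2001.
Adding the 42 months base period to 6 June 2001 gives a deadline of 6 December 2004, before any tolling.
Because the automatic bankruptcy stay ran from 23 January 2003 to 6 March 2003, the deadline is extended by 42 days to 17 January 2005.
Because the pending related arbitration ran from 19 September 2004 to 6 July 2005, the deadline is extended by 290 days to 3 November 2005.

3 November 2005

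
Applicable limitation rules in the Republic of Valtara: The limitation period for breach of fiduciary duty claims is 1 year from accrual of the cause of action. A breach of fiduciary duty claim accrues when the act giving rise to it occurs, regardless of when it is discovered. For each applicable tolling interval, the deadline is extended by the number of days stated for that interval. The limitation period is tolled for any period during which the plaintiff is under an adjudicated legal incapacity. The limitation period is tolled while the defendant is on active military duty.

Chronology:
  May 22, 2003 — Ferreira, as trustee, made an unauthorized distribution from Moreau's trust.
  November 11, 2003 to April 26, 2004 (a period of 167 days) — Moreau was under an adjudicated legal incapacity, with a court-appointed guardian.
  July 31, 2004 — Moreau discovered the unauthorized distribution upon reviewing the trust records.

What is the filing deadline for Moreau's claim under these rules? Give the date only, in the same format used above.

November 5, 2004

The claim accrued on May 22, 2003, when the wrongful act occurred; under the stated occurrence rule the July 31, 2004 discovery does not delay accrual.
Adding the 1 year base period to May 22, 2003 gives a deadline of May 22, 2004, before any tolling.
Because the plaintiff's legal incapacity ran from November 11, 2003 to April 26, 2004, the deadline is extended by 167 days to November 5, 2004.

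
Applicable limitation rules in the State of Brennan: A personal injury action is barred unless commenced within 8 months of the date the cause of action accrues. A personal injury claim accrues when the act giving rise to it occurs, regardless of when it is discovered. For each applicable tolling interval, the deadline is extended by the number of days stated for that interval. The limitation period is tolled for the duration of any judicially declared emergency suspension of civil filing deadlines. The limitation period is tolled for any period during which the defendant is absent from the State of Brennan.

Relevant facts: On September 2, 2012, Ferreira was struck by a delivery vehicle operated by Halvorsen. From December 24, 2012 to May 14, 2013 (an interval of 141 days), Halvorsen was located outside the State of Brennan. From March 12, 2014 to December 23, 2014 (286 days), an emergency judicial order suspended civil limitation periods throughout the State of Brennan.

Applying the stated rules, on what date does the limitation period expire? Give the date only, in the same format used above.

September 20, 2013

The cause of action accrued on September 2, 2012, the date of the act.
The untolled deadline — 8 months after September 2, 2012 — is May 2, 2013.
Because the defendant's absence from the jurisdiction ran from December 24, 2012 to May 14, 2013, the deadline is extended by 141 days to September 20, 2013.
The emergency suspension of filing deadlines from March 12, 2014 to December 23, 2014 began after the period had already run on September 20, 2013, so it has no tolling effect.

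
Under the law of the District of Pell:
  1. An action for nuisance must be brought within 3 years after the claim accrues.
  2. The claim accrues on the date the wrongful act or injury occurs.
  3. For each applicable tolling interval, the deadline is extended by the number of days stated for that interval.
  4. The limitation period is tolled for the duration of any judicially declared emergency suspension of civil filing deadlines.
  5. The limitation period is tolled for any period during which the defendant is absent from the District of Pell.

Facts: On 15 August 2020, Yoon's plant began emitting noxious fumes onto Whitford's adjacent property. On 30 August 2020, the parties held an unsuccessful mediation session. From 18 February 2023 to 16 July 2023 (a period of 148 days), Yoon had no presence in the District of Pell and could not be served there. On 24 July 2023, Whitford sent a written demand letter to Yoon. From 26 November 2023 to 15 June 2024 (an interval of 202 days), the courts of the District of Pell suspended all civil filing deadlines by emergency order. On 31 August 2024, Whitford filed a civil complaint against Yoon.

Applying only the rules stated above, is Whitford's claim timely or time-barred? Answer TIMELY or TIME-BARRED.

TIME-BARRED

The claim accrued on 15 August 2020, the date of the act.
Adding the 3 years base period to 15 August 2020 gives a deadline of 15 August 2023, before any tolling.
The defendant's absence from the jurisdiction from 18 February 2023 to 16 July 2023 tolled the period for 148 days, extending the deadline to 10 January 2024.
Because the emergency suspension of filing deadlines ran from 26 November 2023 to 15 June 2024, the deadline is extended by 202 days to 30 July 2024.
Nothing else in the chronology tolls or restarts the period.
Whitford filed on 31 August 2024, after the 30 July 2024 deadline, so the action is time-barred.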